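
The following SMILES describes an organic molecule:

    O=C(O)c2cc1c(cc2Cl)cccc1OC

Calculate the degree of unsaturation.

8

Molecular formula: C12H9ClO3.
DoU = (2C + 2 + N − H − X) / 2, where X is the halogen count and O/S are ignored.
    = (2·12 + 2 + 0 − 9 − 1) / 2 = 16 / 2 = 8.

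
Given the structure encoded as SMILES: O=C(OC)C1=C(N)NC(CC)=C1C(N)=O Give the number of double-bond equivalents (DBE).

Molecular formula: C9H13N3O3.
DoU = (2C + 2 + N − H − X) / 2, where X is the halogen count and O/S are ignored.
    = (2·9 + 2 + 3 − 13 − 0) / 2 = 10 / 2 = 5.

5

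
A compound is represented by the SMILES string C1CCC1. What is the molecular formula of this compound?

C4H8

Walk through each heavy atom and fill implicit hydrogens from standard valence (C 4, N 3, O 2, S 2, halogen 1):
  atom 1: C, bond orders sum to 2 (valence 4) → 2 H
  atom 2: C, bond orders sum to 2 (valence 4) → 2 H
  atom 3: C, bond orders sum to 2 (valence 4) → 2 H
  atom 4: C, bond orders sum to 2 (valence 4) → 2 H
Totals → C:4, H:8.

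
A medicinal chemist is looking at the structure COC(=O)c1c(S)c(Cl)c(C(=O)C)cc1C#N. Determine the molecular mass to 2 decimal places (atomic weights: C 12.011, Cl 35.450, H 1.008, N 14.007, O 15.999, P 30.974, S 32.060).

First, the molecular formula is C11H8ClNO3S (counting implicit H from valence).
  C: 11 × 12.011 = 132.121
  Cl: 1 × 35.450 = 35.450
  H: 8 × 1.008 = 8.064
  N: 1 × 14.007 = 14.007
  O: 3 × 15.999 = 47.997
  S: 1 × 32.060 = 32.060
Sum: 11×12.011 + 1×35.450 + 8×1.008 + 1×14.007 + 3×15.999 + 1×32.060 = 269.699 → 269.70 g/mol.

269.70 g/mol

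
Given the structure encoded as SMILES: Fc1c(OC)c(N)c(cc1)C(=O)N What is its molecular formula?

Walk through each heavy atom and fill implicit hydrogens from standard valence (C 4, N 3, O 2, S 2, halogen 1); for lowercase aromatic atoms, an aromatic c carries 1 H when it has two neighbours and 0 H with three, and aromatic n carries 0 H:
  atom 1: F (halogen, monovalent) → 0 H
  atom 2: aromatic c, 3 neighbours → 0 H
  atom 3: aromatic c, 3 neighbours → 0 H
  atom 4: O, bond orders sum to 2 (valence 2) → 0 H
  atom 5: C, bond orders sum to 1 (valence 4) → 3 H
  atom 6: aromatic c, 3 neighbours → 0 H
  atom 7: N, bond orders sum to 1 (valence 3) → 2 H
  atom 8: aromatic c, 3 neighbours → 0 H
  atom 9: aromatic c, 2 neighbours → 1 H
  atom 10: aromatic c, 2 neighbours → 1 H
  atom 11: C, bond orders sum to 4 (valence 4) → 0 H
  atom 12: O, bond orders sum to 2 (valence 2) → 0 H
  atom 13: N, bond orders sum to 1 (valence 3) → 2 H
Totals → C:8, H:9, F:1, N:2, O:2.

C8H9FN2O2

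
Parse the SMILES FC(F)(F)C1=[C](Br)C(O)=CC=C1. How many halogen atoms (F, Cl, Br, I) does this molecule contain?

Halogen atoms appear at heavy-atom positions 1, 3, 4, 7 (1×Br, 3×F).
Other groups present: 1 hydroxyl.
Halogen count: 4.

4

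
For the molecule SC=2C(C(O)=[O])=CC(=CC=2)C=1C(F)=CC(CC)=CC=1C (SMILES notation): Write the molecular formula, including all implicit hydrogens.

C16H15FO2S

Walk through each heavy atom and fill implicit hydrogens from standard valence (C 4, N 3, O 2, S 2, halogen 1):
  atom 1: S, bond orders sum to 1 (valence 2) → 1 H
  atom 2: C, bond orders sum to 4 (valence 4) → 0 H
  atom 3: C, bond orders sum to 4 (valence 4) → 0 H
  atom 4: C, bond orders sum to 4 (valence 4) → 0 H
  atom 5: O, bond orders sum to 1 (valence 2) → 1 H
  atom 6: O with explicit H count 0
  atom 7: C, bond orders sum to 3 (valence 4) → 1 H
  atom 8: C, bond orders sum to 4 (valence 4) → 0 H
  atom 9: C, bond orders sum to 3 (valence 4) → 1 H
  atom 10: C, bond orders sum to 3 (valence 4) → 1 H
  atom 11: C, bond orders sum to 4 (valence 4) → 0 H
  atom 12: C, bond orders sum to 4 (valence 4) → 0 H
  atom 13: F (halogen, monovalent) → 0 H
  atom 14: C, bond orders sum to 3 (valence 4) → 1 H
  atom 15: C, bond orders sum to 4 (valence 4) → 0 H
  atom 16: C, bond orders sum to 2 (valence 4) → 2 H
  atom 17: C, bond orders sum to 1 (valence 4) → 3 H
  atom 18: C, bond orders sum to 3 (valence 4) → 1 H
  atom 19: C, bond orders sum to 4 (valence 4) → 0 H
  atom 20: C, bond orders sum to 1 (valence 4) → 3 H
Totals → C:16, H:15, F:1, O:2, S:1.
In Hill order: C16H15FO2S.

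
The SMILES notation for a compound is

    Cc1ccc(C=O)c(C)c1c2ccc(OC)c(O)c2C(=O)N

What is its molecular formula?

Walk through each heavy atom and fill implicit hydrogens from standard valence (C 4, N 3, O 2, S 2, halogen 1); for lowercase aromatic atoms, an aromatic c carries 1 H when it has two neighbours and 0 H with three, and aromatic n carries 0 H:
  atom 1: C, bond orders sum to 1 (valence 4) → 3 H
  atom 2: aromatic c, 3 neighbours → 0 H
  atom 3: aromatic c, 2 neighbours → 1 H
  atom 4: aromatic c, 2 neighbours → 1 H
  atom 5: aromatic c, 3 neighbours → 0 H
  atom 6: C, bond orders sum to 3 (valence 4) → 1 H
  atom 7: O, bond orders sum to 2 (valence 2) → 0 H
  atom 8: aromatic c, 3 neighbours → 0 H
  atom 9: C, bond orders sum to 1 (valence 4) → 3 H
  atom 10: aromatic c, 3 neighbours → 0 H
  atom 11: aromatic c, 3 neighbours → 0 H
  atom 12: aromatic c, 2 neighbours → 1 H
  atom 13: aromatic c, 2 neighbours → 1 H
  atom 14: aromatic c, 3 neighbours → 0 H
  atom 15: O, bond orders sum to 2 (valence 2) → 0 H
  atom 16: C, bond orders sum to 1 (valence 4) → 3 H
  atom 17: aromatic c, 3 neighbours → 0 H
  atom 18: O, bond orders sum to 1 (valence 2) → 1 H
  atom 19: aromatic c, 3 neighbours → 0 H
  atom 20: C, bond orders sum to 4 (valence 4) → 0 H
  atom 21: O, bond orders sum to 2 (valence 2) → 0 H
  atom 22: N, bond orders sum to 1 (valence 3) → 2 H
Totals → C:17, H:17, N:1, O:4.

C17H17NO4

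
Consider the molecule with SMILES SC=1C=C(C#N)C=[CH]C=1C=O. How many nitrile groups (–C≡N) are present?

The nitrile motif appears at heavy-atom position 5 in the SMILES.
Other groups present: 1 aldehyde, 1 thiol.
Nitrile count: 1.

1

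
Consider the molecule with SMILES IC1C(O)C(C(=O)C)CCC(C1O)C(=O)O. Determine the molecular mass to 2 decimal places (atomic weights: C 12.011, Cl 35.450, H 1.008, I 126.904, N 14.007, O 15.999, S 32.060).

First, the molecular formula is C10H15IO5 (counting implicit H from valence).
  C: 10 × 12.011 = 120.110
  H: 15 × 1.008 = 15.120
  I: 1 × 126.904 = 126.904
  O: 5 × 15.999 = 79.995
Sum: 10×12.011 + 15×1.008 + 1×126.904 + 5×15.999 = 342.129 → 342.13 g/mol.

342.13 g/mol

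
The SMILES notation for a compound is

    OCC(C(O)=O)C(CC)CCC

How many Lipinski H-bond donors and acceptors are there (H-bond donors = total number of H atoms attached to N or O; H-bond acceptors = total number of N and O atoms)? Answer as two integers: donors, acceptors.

2, 3

Donors: find every N or O and count the H atoms it carries.
  atom 1 (O): bond orders sum to 1 → 1 H
  atom 5 (O): bond orders sum to 1 → 1 H
  atom 6 (O): bond orders sum to 2 → 0 H
Lipinski HBD = 2.
Acceptors: N atoms = 0, O atoms = 3 → HBA = 3.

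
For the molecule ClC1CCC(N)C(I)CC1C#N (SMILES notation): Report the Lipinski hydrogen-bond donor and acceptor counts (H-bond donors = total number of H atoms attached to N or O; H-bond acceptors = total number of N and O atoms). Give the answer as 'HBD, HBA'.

Donors: find every N or O and count the H atoms it carries.
  atom 6 (N): bond orders sum to 1 → 2 H
  atom 12 (N): bond orders sum to 3 → 0 H
Lipinski HBD = 2.
Acceptors: N atoms = 2, O atoms = 0 → HBA = 2.

2, 2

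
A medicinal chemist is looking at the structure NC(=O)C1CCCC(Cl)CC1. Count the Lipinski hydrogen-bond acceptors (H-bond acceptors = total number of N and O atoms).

N atoms: 1; O atoms: 1.
Lipinski HBA = 1 + 1 = 2.

2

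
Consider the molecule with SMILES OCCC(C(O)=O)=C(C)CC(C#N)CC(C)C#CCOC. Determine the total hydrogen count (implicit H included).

Walk through each heavy atom and fill implicit hydrogens from standard valence (C 4, N 3, O 2, S 2, halogen 1):
  atom 1: O, bond orders sum to 1 (valence 2) → 1 H
  atom 2: C, bond orders sum to 2 (valence 4) → 2 H
  atom 3: C, bond orders sum to 2 (valence 4) → 2 H
  atom 4: C, bond orders sum to 4 (valence 4) → 0 H
  atom 5: C, bond orders sum to 4 (valence 4) → 0 H
  atom 6: O, bond orders sum to 1 (valence 2) → 1 H
  atom 7: O, bond orders sum to 2 (valence 2) → 0 H
  atom 8: C, bond orders sum to 4 (valence 4) → 0 H
  atom 9: C, bond orders sum to 1 (valence 4) → 3 H
  atom 10: C, bond orders sum to 2 (valence 4) → 2 H
  atom 11: C, bond orders sum to 3 (valence 4) → 1 H
  atom 12: C, bond orders sum to 4 (valence 4) → 0 H
  atom 13: N, bond orders sum to 3 (valence 3) → 0 H
  atom 14: C, bond orders sum to 2 (valence 4) → 2 H
  atom 15: C, bond orders sum to 3 (valence 4) → 1 H
  atom 16: C, bond orders sum to 1 (valence 4) → 3 H
  atom 17: C, bond orders sum to 4 (valence 4) → 0 H
  atom 18: C, bond orders sum to 4 (valence 4) → 0 H
  atom 19: C, bond orders sum to 2 (valence 4) → 2 H
  atom 20: O, bond orders sum to 2 (valence 2) → 0 H
  atom 21: C, bond orders sum to 1 (valence 4) → 3 H
Total hydrogens: 23.

23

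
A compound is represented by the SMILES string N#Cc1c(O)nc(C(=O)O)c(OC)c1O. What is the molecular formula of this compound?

Walk through each heavy atom and fill implicit hydrogens from standard valence (C 4, N 3, O 2, S 2, halogen 1); for lowercase aromatic atoms, an aromatic c carries 1 H when it has two neighbours and 0 H with three, and aromatic n carries 0 H:
  atom 1: N, bond orders sum to 3 (valence 3) → 0 H
  atom 2: C, bond orders sum to 4 (valence 4) → 0 H
  atom 3: aromatic c, 3 neighbours → 0 H
  atom 4: aromatic c, 3 neighbours → 0 H
  atom 5: O, bond orders sum to 1 (valence 2) → 1 H
  atom 6: aromatic n, 2 neighbours → 0 H
  atom 7: aromatic c, 3 neighbours → 0 H
  atom 8: C, bond orders sum to 4 (valence 4) → 0 H
  atom 9: O, bond orders sum to 2 (valence 2) → 0 H
  atom 10: O, bond orders sum to 1 (valence 2) → 1 H
  atom 11: aromatic c, 3 neighbours → 0 H
  atom 12: O, bond orders sum to 2 (valence 2) → 0 H
  atom 13: C, bond orders sum to 1 (valence 4) → 3 H
  atom 14: aromatic c, 3 neighbours → 0 H
  atom 15: O, bond orders sum to 1 (valence 2) → 1 H
Totals → C:8, H:6, N:2, O:5.
In Hill order: C8H6N2O5.

C8H6N2O5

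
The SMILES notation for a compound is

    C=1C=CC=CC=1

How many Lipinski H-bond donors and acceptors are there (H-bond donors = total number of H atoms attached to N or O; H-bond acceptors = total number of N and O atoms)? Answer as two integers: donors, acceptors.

0, 0

Donors: find every N or O and count the H atoms it carries.
  (no N or O atoms present)
Lipinski HBD = 0.
Acceptors: N atoms = 0, O atoms = 0 → HBA = 0.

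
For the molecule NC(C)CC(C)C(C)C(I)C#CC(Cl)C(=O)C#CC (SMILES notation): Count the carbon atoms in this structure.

Count every carbon token in the SMILES (each C, including those in ring-closure positions and inside branches).
Carbon count: 15.

15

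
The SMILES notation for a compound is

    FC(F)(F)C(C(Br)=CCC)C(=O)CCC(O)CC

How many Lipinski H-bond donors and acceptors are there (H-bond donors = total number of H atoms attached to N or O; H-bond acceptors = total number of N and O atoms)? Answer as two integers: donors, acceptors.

1, 2

Donors: find every N or O and count the H atoms it carries.
  atom 12 (O): bond orders sum to 2 → 0 H
  atom 16 (O): bond orders sum to 1 → 1 H
Lipinski HBD = 1.
Acceptors: N atoms = 0, O atoms = 2 → HBA = 2.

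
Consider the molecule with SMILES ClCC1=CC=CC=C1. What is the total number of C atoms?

7

Count every carbon token in the SMILES (each C, including those in ring-closure positions and inside branches).
Carbon count: 7.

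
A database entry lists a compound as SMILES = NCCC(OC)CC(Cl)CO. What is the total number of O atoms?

2

Scan the SMILES for O atoms (remember two-letter symbols like Cl and Br are single atoms).
Oxygen count: 2.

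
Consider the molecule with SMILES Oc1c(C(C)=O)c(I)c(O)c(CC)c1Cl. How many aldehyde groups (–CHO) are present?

0

Scan the SMILES for the aldehyde motif — none present.
Groups that are present: 2 hydroxyl, 1 ketone.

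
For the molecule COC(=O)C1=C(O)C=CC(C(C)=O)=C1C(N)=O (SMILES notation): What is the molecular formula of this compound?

C11H11NO5

Walk through each heavy atom and fill implicit hydrogens from standard valence (C 4, N 3, O 2, S 2, halogen 1):
  atom 1: C, bond orders sum to 1 (valence 4) → 3 H
  atom 2: O, bond orders sum to 2 (valence 2) → 0 H
  atom 3: C, bond orders sum to 4 (valence 4) → 0 H
  atom 4: O, bond orders sum to 2 (valence 2) → 0 H
  atom 5: C, bond orders sum to 4 (valence 4) → 0 H
  atom 6: C, bond orders sum to 4 (valence 4) → 0 H
  atom 7: O, bond orders sum to 1 (valence 2) → 1 H
  atom 8: C, bond orders sum to 3 (valence 4) → 1 H
  atom 9: C, bond orders sum to 3 (valence 4) → 1 H
  atom 10: C, bond orders sum to 4 (valence 4) → 0 H
  atom 11: C, bond orders sum to 4 (valence 4) → 0 H
  atom 12: C, bond orders sum to 1 (valence 4) → 3 H
  atom 13: O, bond orders sum to 2 (valence 2) → 0 H
  atom 14: C, bond orders sum to 4 (valence 4) → 0 H
  atom 15: C, bond orders sum to 4 (valence 4) → 0 H
  atom 16: N, bond orders sum to 1 (valence 3) → 2 H
  atom 17: O, bond orders sum to 2 (valence 2) → 0 H
Totals → C:11, H:11, N:1, O:5.
In Hill order: C11H11NO5.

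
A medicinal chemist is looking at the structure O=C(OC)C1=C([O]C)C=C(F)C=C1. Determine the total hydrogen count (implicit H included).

9

Walk through each heavy atom and fill implicit hydrogens from standard valence (C 4, N 3, O 2, S 2, halogen 1):
  atom 1: O, bond orders sum to 2 (valence 2) → 0 H
  atom 2: C, bond orders sum to 4 (valence 4) → 0 H
  atom 3: O, bond orders sum to 2 (valence 2) → 0 H
  atom 4: C, bond orders sum to 1 (valence 4) → 3 H
  atom 5: C, bond orders sum to 4 (valence 4) → 0 H
  atom 6: C, bond orders sum to 4 (valence 4) → 0 H
  atom 7: O with explicit H count 0
  atom 8: C, bond orders sum to 1 (valence 4) → 3 H
  atom 9: C, bond orders sum to 3 (valence 4) → 1 H
  atom 10: C, bond orders sum to 4 (valence 4) → 0 H
  atom 11: F (halogen, monovalent) → 0 H
  atom 12: C, bond orders sum to 3 (valence 4) → 1 H
  atom 13: C, bond orders sum to 3 (valence 4) → 1 H
Total hydrogens: 9.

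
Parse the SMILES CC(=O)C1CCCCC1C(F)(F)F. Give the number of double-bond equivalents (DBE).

2

Degree of unsaturation = (number of rings) + (number of π bonds).
Ring closures in the SMILES: 1.
π bonds: 1 double bond (each 1 DoU) → 1 DoU from unsaturation.
Total DoU = 1 + 1 = 2.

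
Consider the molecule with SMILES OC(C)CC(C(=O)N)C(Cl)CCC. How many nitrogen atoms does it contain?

1

Scan the SMILES for N atoms (remember two-letter symbols like Cl and Br are single atoms).
Nitrogen count: 1.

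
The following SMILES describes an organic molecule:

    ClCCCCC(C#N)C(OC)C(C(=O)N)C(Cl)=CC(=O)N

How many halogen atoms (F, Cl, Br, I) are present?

Halogen atoms appear at heavy-atom positions 1, 17 (2×Cl).
Other groups present: 1 alkene, 2 amide, 1 ether, 1 nitrile.
Halogen count: 2.

2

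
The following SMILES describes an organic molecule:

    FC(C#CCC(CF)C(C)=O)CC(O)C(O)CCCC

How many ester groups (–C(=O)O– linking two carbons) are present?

Scan the SMILES for the ester motif — none present.
Groups that are present: 1 alkyne, 2 hydroxyl, 1 ketone.

0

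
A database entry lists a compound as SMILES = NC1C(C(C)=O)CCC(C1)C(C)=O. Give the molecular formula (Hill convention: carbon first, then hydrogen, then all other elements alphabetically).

Walk through each heavy atom and fill implicit hydrogens from standard valence (C 4, N 3, O 2, S 2, halogen 1):
  atom 1: N, bond orders sum to 1 (valence 3) → 2 H
  atom 2: C, bond orders sum to 3 (valence 4) → 1 H
  atom 3: C, bond orders sum to 3 (valence 4) → 1 H
  atom 4: C, bond orders sum to 4 (valence 4) → 0 H
  atom 5: C, bond orders sum to 1 (valence 4) → 3 H
  atom 6: O, bond orders sum to 2 (valence 2) → 0 H
  atom 7: C, bond orders sum to 2 (valence 4) → 2 H
  atom 8: C, bond orders sum to 2 (valence 4) → 2 H
  atom 9: C, bond orders sum to 3 (valence 4) → 1 H
  atom 10: C, bond orders sum to 2 (valence 4) → 2 H
  atom 11: C, bond orders sum to 4 (valence 4) → 0 H
  atom 12: C, bond orders sum to 1 (valence 4) → 3 H
  atom 13: O, bond orders sum to 2 (valence 2) → 0 H
Totals → C:10, H:17, N:1, O:2.

C10H17NO2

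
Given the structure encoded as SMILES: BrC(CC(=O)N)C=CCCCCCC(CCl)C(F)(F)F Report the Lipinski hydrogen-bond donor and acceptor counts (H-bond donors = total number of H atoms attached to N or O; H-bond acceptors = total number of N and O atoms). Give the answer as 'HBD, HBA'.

Donors: find every N or O and count the H atoms it carries.
  atom 5 (O): bond orders sum to 2 → 0 H
  atom 6 (N): bond orders sum to 1 → 2 H
Lipinski HBD = 2.
Acceptors: N atoms = 1, O atoms = 1 → HBA = 2.

2, 2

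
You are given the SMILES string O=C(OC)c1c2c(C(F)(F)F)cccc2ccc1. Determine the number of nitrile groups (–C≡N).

0

Scan the SMILES for the nitrile motif — none present.
Groups that are present: 1 ester.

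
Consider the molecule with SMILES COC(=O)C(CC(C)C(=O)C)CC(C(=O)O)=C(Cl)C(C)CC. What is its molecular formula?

C16H25ClO5

Walk through each heavy atom and fill implicit hydrogens from standard valence (C 4, N 3, O 2, S 2, halogen 1):
  atom 1: C, bond orders sum to 1 (valence 4) → 3 H
  atom 2: O, bond orders sum to 2 (valence 2) → 0 H
  atom 3: C, bond orders sum to 4 (valence 4) → 0 H
  atom 4: O, bond orders sum to 2 (valence 2) → 0 H
  atom 5: C, bond orders sum to 3 (valence 4) → 1 H
  atom 6: C, bond orders sum to 2 (valence 4) → 2 H
  atom 7: C, bond orders sum to 3 (valence 4) → 1 H
  atom 8: C, bond orders sum to 1 (valence 4) → 3 H
  atom 9: C, bond orders sum to 4 (valence 4) → 0 H
  atom 10: O, bond orders sum to 2 (valence 2) → 0 H
  atom 11: C, bond orders sum to 1 (valence 4) → 3 H
  atom 12: C, bond orders sum to 2 (valence 4) → 2 H
  atom 13: C, bond orders sum to 4 (valence 4) → 0 H
  atom 14: C, bond orders sum to 4 (valence 4) → 0 H
  atom 15: O, bond orders sum to 2 (valence 2) → 0 H
  atom 16: O, bond orders sum to 1 (valence 2) → 1 H
  atom 17: C, bond orders sum to 4 (valence 4) → 0 H
  atom 18: Cl (halogen, monovalent) → 0 H
  atom 19: C, bond orders sum to 3 (valence 4) → 1 H
  atom 20: C, bond orders sum to 1 (valence 4) → 3 H
  atom 21: C, bond orders sum to 2 (valence 4) → 2 H
  atom 22: C, bond orders sum to 1 (valence 4) → 3 H
Totals → C:16, H:25, Cl:1, O:5.
In Hill order: C16H25ClO5.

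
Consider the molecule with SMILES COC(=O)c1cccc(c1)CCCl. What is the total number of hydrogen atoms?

Walk through each heavy atom and fill implicit hydrogens from standard valence (C 4, N 3, O 2, S 2, halogen 1); for lowercase aromatic atoms, an aromatic c carries 1 H when it has two neighbours and 0 H with three, and aromatic n carries 0 H:
  atom 1: C, bond orders sum to 1 (valence 4) → 3 H
  atom 2: O, bond orders sum to 2 (valence 2) → 0 H
  atom 3: C, bond orders sum to 4 (valence 4) → 0 H
  atom 4: O, bond orders sum to 2 (valence 2) → 0 H
  atom 5: aromatic c, 3 neighbours → 0 H
  atom 6: aromatic c, 2 neighbours → 1 H
  atom 7: aromatic c, 2 neighbours → 1 H
  atom 8: aromatic c, 2 neighbours → 1 H
  atom 9: aromatic c, 3 neighbours → 0 H
  atom 10: aromatic c, 2 neighbours → 1 H
  atom 11: C, bond orders sum to 2 (valence 4) → 2 H
  atom 12: C, bond orders sum to 2 (valence 4) → 2 H
  atom 13: Cl (halogen, monovalent) → 0 H
Total hydrogens: 11.

11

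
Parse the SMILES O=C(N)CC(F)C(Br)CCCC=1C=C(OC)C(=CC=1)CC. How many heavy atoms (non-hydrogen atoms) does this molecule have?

21

Every atom symbol written in the SMILES (organic subset) is one heavy atom; implicit H are not written.
Heavy atoms by element → Br:1, C:16, F:1, N:1, O:2.
Total: 21.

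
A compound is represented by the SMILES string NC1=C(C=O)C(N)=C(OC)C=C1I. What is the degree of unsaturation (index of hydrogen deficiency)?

Degree of unsaturation = (number of rings) + (number of π bonds).
Ring closures in the SMILES: 1.
π bonds: 4 double bonds (each 1 DoU) → 4 DoU from unsaturation.
Total DoU = 1 + 4 = 5.

5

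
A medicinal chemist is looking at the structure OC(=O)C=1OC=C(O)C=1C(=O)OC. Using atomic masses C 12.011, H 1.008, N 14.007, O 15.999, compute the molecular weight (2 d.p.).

First, the molecular formula is C7H6O6 (counting implicit H from valence).
  C: 7 × 12.011 = 84.077
  H: 6 × 1.008 = 6.048
  O: 6 × 15.999 = 95.994
Sum: 7×12.011 + 6×1.008 + 6×15.999 = 186.119 → 186.12 g/mol.

186.12 g/mol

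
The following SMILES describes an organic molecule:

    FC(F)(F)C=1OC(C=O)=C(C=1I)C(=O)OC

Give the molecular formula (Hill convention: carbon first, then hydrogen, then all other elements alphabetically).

C8H4F3IO4

Walk through each heavy atom and fill implicit hydrogens from standard valence (C 4, N 3, O 2, S 2, halogen 1):
  atom 1: F (halogen, monovalent) → 0 H
  atom 2: C, bond orders sum to 4 (valence 4) → 0 H
  atom 3: F (halogen, monovalent) → 0 H
  atom 4: F (halogen, monovalent) → 0 H
  atom 5: C, bond orders sum to 4 (valence 4) → 0 H
  atom 6: O, bond orders sum to 2 (valence 2) → 0 H
  atom 7: C, bond orders sum to 4 (valence 4) → 0 H
  atom 8: C, bond orders sum to 3 (valence 4) → 1 H
  atom 9: O, bond orders sum to 2 (valence 2) → 0 H
  atom 10: C, bond orders sum to 4 (valence 4) → 0 H
  atom 11: C, bond orders sum to 4 (valence 4) → 0 H
  atom 12: I (halogen, monovalent) → 0 H
  atom 13: C, bond orders sum to 4 (valence 4) → 0 H
  atom 14: O, bond orders sum to 2 (valence 2) → 0 H
  atom 15: O, bond orders sum to 2 (valence 2) → 0 H
  atom 16: C, bond orders sum to 1 (valence 4) → 3 H
Totals → C:8, H:4, F:3, I:1, O:4.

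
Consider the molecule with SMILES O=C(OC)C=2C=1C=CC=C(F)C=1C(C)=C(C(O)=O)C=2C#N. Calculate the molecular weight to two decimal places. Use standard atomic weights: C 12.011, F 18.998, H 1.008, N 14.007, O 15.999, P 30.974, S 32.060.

287.25 g/mol

First, the molecular formula is C15H10FNO4 (counting implicit H from valence).
  C: 15 × 12.011 = 180.165
  F: 1 × 18.998 = 18.998
  H: 10 × 1.008 = 10.080
  N: 1 × 14.007 = 14.007
  O: 4 × 15.999 = 63.996
Sum: 15×12.011 + 1×18.998 + 10×1.008 + 1×14.007 + 4×15.999 = 287.246 → 287.25 g/mol.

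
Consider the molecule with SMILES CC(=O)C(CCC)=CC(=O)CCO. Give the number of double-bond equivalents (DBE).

Molecular formula: C10H16O3.
DoU = (2C + 2 + N − H − X) / 2, where X is the halogen count and O/S are ignored.
    = (2·10 + 2 + 0 − 16 − 0) / 2 = 6 / 2 = 3.

3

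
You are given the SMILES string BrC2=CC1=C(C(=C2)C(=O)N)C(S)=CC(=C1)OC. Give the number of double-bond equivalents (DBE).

Degree of unsaturation = (number of rings) + (number of π bonds).
Ring closures in the SMILES: 2.
π bonds: 6 double bonds (each 1 DoU) → 6 DoU from unsaturation.
Total DoU = 2 + 6 = 8.

8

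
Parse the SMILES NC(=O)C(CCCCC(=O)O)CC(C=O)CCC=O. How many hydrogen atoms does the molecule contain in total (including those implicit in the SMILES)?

Walk through each heavy atom and fill implicit hydrogens from standard valence (C 4, N 3, O 2, S 2, halogen 1):
  atom 1: N, bond orders sum to 1 (valence 3) → 2 H
  atom 2: C, bond orders sum to 4 (valence 4) → 0 H
  atom 3: O, bond orders sum to 2 (valence 2) → 0 H
  atom 4: C, bond orders sum to 3 (valence 4) → 1 H
  atom 5: C, bond orders sum to 2 (valence 4) → 2 H
  atom 6: C, bond orders sum to 2 (valence 4) → 2 H
  atom 7: C, bond orders sum to 2 (valence 4) → 2 H
  atom 8: C, bond orders sum to 2 (valence 4) → 2 H
  atom 9: C, bond orders sum to 4 (valence 4) → 0 H
  atom 10: O, bond orders sum to 2 (valence 2) → 0 H
  atom 11: O, bond orders sum to 1 (valence 2) → 1 H
  atom 12: C, bond orders sum to 2 (valence 4) → 2 H
  atom 13: C, bond orders sum to 3 (valence 4) → 1 H
  atom 14: C, bond orders sum to 3 (valence 4) → 1 H
  atom 15: O, bond orders sum to 2 (valence 2) → 0 H
  atom 16: C, bond orders sum to 2 (valence 4) → 2 H
  atom 17: C, bond orders sum to 2 (valence 4) → 2 H
  atom 18: C, bond orders sum to 3 (valence 4) → 1 H
  atom 19: O, bond orders sum to 2 (valence 2) → 0 H
Total hydrogens: 21.

21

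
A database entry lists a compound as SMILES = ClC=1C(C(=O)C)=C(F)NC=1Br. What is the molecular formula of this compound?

C6H4BrClFNO

Walk through each heavy atom and fill implicit hydrogens from standard valence (C 4, N 3, O 2, S 2, halogen 1):
  atom 1: Cl (halogen, monovalent) → 0 H
  atom 2: C, bond orders sum to 4 (valence 4) → 0 H
  atom 3: C, bond orders sum to 4 (valence 4) → 0 H
  atom 4: C, bond orders sum to 4 (valence 4) → 0 H
  atom 5: O, bond orders sum to 2 (valence 2) → 0 H
  atom 6: C, bond orders sum to 1 (valence 4) → 3 H
  atom 7: C, bond orders sum to 4 (valence 4) → 0 H
  atom 8: F (halogen, monovalent) → 0 H
  atom 9: N, bond orders sum to 2 (valence 3) → 1 H
  atom 10: C, bond orders sum to 4 (valence 4) → 0 H
  atom 11: Br (halogen, monovalent) → 0 H
Totals → C:6, H:4, Br:1, Cl:1, F:1, N:1, O:1.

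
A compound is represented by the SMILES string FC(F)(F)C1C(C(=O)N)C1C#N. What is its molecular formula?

C6H5F3N2O

Walk through each heavy atom and fill implicit hydrogens from standard valence (C 4, N 3, O 2, S 2, halogen 1):
  atom 1: F (halogen, monovalent) → 0 H
  atom 2: C, bond orders sum to 4 (valence 4) → 0 H
  atom 3: F (halogen, monovalent) → 0 H
  atom 4: F (halogen, monovalent) → 0 H
  atom 5: C, bond orders sum to 3 (valence 4) → 1 H
  atom 6: C, bond orders sum to 3 (valence 4) → 1 H
  atom 7: C, bond orders sum to 4 (valence 4) → 0 H
  atom 8: O, bond orders sum to 2 (valence 2) → 0 H
  atom 9: N, bond orders sum to 1 (valence 3) → 2 H
  atom 10: C, bond orders sum to 3 (valence 4) → 1 H
  atom 11: C, bond orders sum to 4 (valence 4) → 0 H
  atom 12: N, bond orders sum to 3 (valence 3) → 0 H
Totals → C:6, H:5, F:3, N:2, O:1.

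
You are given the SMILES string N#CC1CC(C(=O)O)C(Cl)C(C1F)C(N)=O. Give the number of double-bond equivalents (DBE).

5

Degree of unsaturation = (number of rings) + (number of π bonds).
Ring closures in the SMILES: 1.
π bonds: 2 double bonds (each 1 DoU), 1 triple bond (each 2 DoU) → 4 DoU from unsaturation.
Total DoU = 1 + 4 = 5.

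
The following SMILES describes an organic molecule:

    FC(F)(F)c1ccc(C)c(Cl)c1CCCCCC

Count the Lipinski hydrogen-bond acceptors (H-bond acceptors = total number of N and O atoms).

0

N atoms: 0; O atoms: 0.
Lipinski HBA = 0 + 0 = 0.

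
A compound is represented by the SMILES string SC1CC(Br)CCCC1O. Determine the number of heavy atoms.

Every atom symbol written in the SMILES (organic subset) is one heavy atom; implicit H are not written.
Heavy atoms by element → Br:1, C:7, O:1, S:1.
Total: 10.

10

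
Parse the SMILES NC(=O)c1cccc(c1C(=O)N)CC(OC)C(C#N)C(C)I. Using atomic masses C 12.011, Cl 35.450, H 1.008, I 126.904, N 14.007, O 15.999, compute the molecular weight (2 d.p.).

First, the molecular formula is C15H18IN3O3 (counting implicit H from valence).
  C: 15 × 12.011 = 180.165
  H: 18 × 1.008 = 18.144
  I: 1 × 126.904 = 126.904
  N: 3 × 14.007 = 42.021
  O: 3 × 15.999 = 47.997
Sum: 15×12.011 + 18×1.008 + 1×126.904 + 3×14.007 + 3×15.999 = 415.231 → 415.23 g/mol.

415.23 g/mol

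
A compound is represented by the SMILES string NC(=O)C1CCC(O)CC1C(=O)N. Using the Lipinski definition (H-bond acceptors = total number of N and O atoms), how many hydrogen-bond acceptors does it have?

5

N atoms: 2; O atoms: 3.
Lipinski HBA = 2 + 3 = 5.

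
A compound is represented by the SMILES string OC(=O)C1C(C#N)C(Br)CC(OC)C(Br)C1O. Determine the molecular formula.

Walk through each heavy atom and fill implicit hydrogens from standard valence (C 4, N 3, O 2, S 2, halogen 1):
  atom 1: O, bond orders sum to 1 (valence 2) → 1 H
  atom 2: C, bond orders sum to 4 (valence 4) → 0 H
  atom 3: O, bond orders sum to 2 (valence 2) → 0 H
  atom 4: C, bond orders sum to 3 (valence 4) → 1 H
  atom 5: C, bond orders sum to 3 (valence 4) → 1 H
  atom 6: C, bond orders sum to 4 (valence 4) → 0 H
  atom 7: N, bond orders sum to 3 (valence 3) → 0 H
  atom 8: C, bond orders sum to 3 (valence 4) → 1 H
  atom 9: Br (halogen, monovalent) → 0 H
  atom 10: C, bond orders sum to 2 (valence 4) → 2 H
  atom 11: C, bond orders sum to 3 (valence 4) → 1 H
  atom 12: O, bond orders sum to 2 (valence 2) → 0 H
  atom 13: C, bond orders sum to 1 (valence 4) → 3 H
  atom 14: C, bond orders sum to 3 (valence 4) → 1 H
  atom 15: Br (halogen, monovalent) → 0 H
  atom 16: C, bond orders sum to 3 (valence 4) → 1 H
  atom 17: O, bond orders sum to 1 (valence 2) → 1 H
Totals → C:10, H:13, Br:2, N:1, O:4.

C10H13Br2NO4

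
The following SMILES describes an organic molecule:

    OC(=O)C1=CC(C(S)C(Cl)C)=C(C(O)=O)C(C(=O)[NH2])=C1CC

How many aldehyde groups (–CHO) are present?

0

Scan the SMILES for the aldehyde motif — none present.
Groups that are present: 1 amide, 2 carboxylic acid, 1 thiol.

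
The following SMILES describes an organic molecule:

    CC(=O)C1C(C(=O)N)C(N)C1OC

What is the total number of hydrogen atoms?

14

Walk through each heavy atom and fill implicit hydrogens from standard valence (C 4, N 3, O 2, S 2, halogen 1):
  atom 1: C, bond orders sum to 1 (valence 4) → 3 H
  atom 2: C, bond orders sum to 4 (valence 4) → 0 H
  atom 3: O, bond orders sum to 2 (valence 2) → 0 H
  atom 4: C, bond orders sum to 3 (valence 4) → 1 H
  atom 5: C, bond orders sum to 3 (valence 4) → 1 H
  atom 6: C, bond orders sum to 4 (valence 4) → 0 H
  atom 7: O, bond orders sum to 2 (valence 2) → 0 H
  atom 8: N, bond orders sum to 1 (valence 3) → 2 H
  atom 9: C, bond orders sum to 3 (valence 4) → 1 H
  atom 10: N, bond orders sum to 1 (valence 3) → 2 H
  atom 11: C, bond orders sum to 3 (valence 4) → 1 H
  atom 12: O, bond orders sum to 2 (valence 2) → 0 H
  atom 13: C, bond orders sum to 1 (valence 4) → 3 H
Total hydrogens: 14.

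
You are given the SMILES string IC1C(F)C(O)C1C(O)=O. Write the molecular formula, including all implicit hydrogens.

C5H6FIO3

Walk through each heavy atom and fill implicit hydrogens from standard valence (C 4, N 3, O 2, S 2, halogen 1):
  atom 1: I (halogen, monovalent) → 0 H
  atom 2: C, bond orders sum to 3 (valence 4) → 1 H
  atom 3: C, bond orders sum to 3 (valence 4) → 1 H
  atom 4: F (halogen, monovalent) → 0 H
  atom 5: C, bond orders sum to 3 (valence 4) → 1 H
  atom 6: O, bond orders sum to 1 (valence 2) → 1 H
  atom 7: C, bond orders sum to 3 (valence 4) → 1 H
  atom 8: C, bond orders sum to 4 (valence 4) → 0 H
  atom 9: O, bond orders sum to 1 (valence 2) → 1 H
  atom 10: O, bond orders sum to 2 (valence 2) → 0 H
Totals → C:5, H:6, F:1, I:1, O:3.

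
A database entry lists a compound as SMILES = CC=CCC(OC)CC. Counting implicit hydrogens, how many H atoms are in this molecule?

16

Walk through each heavy atom and fill implicit hydrogens from standard valence (C 4, N 3, O 2, S 2, halogen 1):
  atom 1: C, bond orders sum to 1 (valence 4) → 3 H
  atom 2: C, bond orders sum to 3 (valence 4) → 1 H
  atom 3: C, bond orders sum to 3 (valence 4) → 1 H
  atom 4: C, bond orders sum to 2 (valence 4) → 2 H
  atom 5: C, bond orders sum to 3 (valence 4) → 1 H
  atom 6: O, bond orders sum to 2 (valence 2) → 0 H
  atom 7: C, bond orders sum to 1 (valence 4) → 3 H
  atom 8: C, bond orders sum to 2 (valence 4) → 2 H
  atom 9: C, bond orders sum to 1 (valence 4) → 3 H
Total hydrogens: 16.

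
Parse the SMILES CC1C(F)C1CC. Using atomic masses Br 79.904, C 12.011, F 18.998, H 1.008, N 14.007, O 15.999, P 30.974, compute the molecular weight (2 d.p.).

First, the molecular formula is C6H11F (counting implicit H from valence).
  C: 6 × 12.011 = 72.066
  F: 1 × 18.998 = 18.998
  H: 11 × 1.008 = 11.088
Sum: 6×12.011 + 1×18.998 + 11×1.008 = 102.152 → 102.15 g/mol.

102.15 g/mol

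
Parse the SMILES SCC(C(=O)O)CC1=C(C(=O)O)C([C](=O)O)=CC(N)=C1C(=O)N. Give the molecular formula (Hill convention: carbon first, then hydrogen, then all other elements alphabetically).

Walk through each heavy atom and fill implicit hydrogens from standard valence (C 4, N 3, O 2, S 2, halogen 1):
  atom 1: S, bond orders sum to 1 (valence 2) → 1 H
  atom 2: C, bond orders sum to 2 (valence 4) → 2 H
  atom 3: C, bond orders sum to 3 (valence 4) → 1 H
  atom 4: C, bond orders sum to 4 (valence 4) → 0 H
  atom 5: O, bond orders sum to 2 (valence 2) → 0 H
  atom 6: O, bond orders sum to 1 (valence 2) → 1 H
  atom 7: C, bond orders sum to 2 (valence 4) → 2 H
  atom 8: C, bond orders sum to 4 (valence 4) → 0 H
  atom 9: C, bond orders sum to 4 (valence 4) → 0 H
  atom 10: C, bond orders sum to 4 (valence 4) → 0 H
  atom 11: O, bond orders sum to 2 (valence 2) → 0 H
  atom 12: O, bond orders sum to 1 (valence 2) → 1 H
  atom 13: C, bond orders sum to 4 (valence 4) → 0 H
  atom 14: C with explicit H count 0
  atom 15: O, bond orders sum to 2 (valence 2) → 0 H
  atom 16: O, bond orders sum to 1 (valence 2) → 1 H
  atom 17: C, bond orders sum to 3 (valence 4) → 1 H
  atom 18: C, bond orders sum to 4 (valence 4) → 0 H
  atom 19: N, bond orders sum to 1 (valence 3) → 2 H
  atom 20: C, bond orders sum to 4 (valence 4) → 0 H
  atom 21: C, bond orders sum to 4 (valence 4) → 0 H
  atom 22: O, bond orders sum to 2 (valence 2) → 0 H
  atom 23: N, bond orders sum to 1 (valence 3) → 2 H
Totals → C:13, H:14, N:2, O:7, S:1.
In Hill order: C13H14N2O7S.

C13H14N2O7S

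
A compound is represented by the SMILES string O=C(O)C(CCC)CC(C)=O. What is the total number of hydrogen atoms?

14

Walk through each heavy atom and fill implicit hydrogens from standard valence (C 4, N 3, O 2, S 2, halogen 1):
  atom 1: O, bond orders sum to 2 (valence 2) → 0 H
  atom 2: C, bond orders sum to 4 (valence 4) → 0 H
  atom 3: O, bond orders sum to 1 (valence 2) → 1 H
  atom 4: C, bond orders sum to 3 (valence 4) → 1 H
  atom 5: C, bond orders sum to 2 (valence 4) → 2 H
  atom 6: C, bond orders sum to 2 (valence 4) → 2 H
  atom 7: C, bond orders sum to 1 (valence 4) → 3 H
  atom 8: C, bond orders sum to 2 (valence 4) → 2 H
  atom 9: C, bond orders sum to 4 (valence 4) → 0 H
  atom 10: C, bond orders sum to 1 (valence 4) → 3 H
  atom 11: O, bond orders sum to 2 (valence 2) → 0 H
Total hydrogens: 14.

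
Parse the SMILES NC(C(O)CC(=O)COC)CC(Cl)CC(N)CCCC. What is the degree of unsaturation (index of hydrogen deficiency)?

Molecular formula: C14H29ClN2O3.
DoU = (2C + 2 + N − H − X) / 2, where X is the halogen count and O/S are ignored.
    = (2·14 + 2 + 2 − 29 − 1) / 2 = 2 / 2 = 1.

1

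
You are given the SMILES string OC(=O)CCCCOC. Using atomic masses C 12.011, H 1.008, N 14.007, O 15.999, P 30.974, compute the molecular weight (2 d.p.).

First, the molecular formula is C6H12O3 (counting implicit H from valence).
  C: 6 × 12.011 = 72.066
  H: 12 × 1.008 = 12.096
  O: 3 × 15.999 = 47.997
Sum: 6×12.011 + 12×1.008 + 3×15.999 = 132.159 → 132.16 g/mol.

132.16 g/mol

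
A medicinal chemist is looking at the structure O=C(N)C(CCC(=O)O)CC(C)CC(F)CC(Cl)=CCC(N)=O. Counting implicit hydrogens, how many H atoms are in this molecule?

Walk through each heavy atom and fill implicit hydrogens from standard valence (C 4, N 3, O 2, S 2, halogen 1):
  atom 1: O, bond orders sum to 2 (valence 2) → 0 H
  atom 2: C, bond orders sum to 4 (valence 4) → 0 H
  atom 3: N, bond orders sum to 1 (valence 3) → 2 H
  atom 4: C, bond orders sum to 3 (valence 4) → 1 H
  atom 5: C, bond orders sum to 2 (valence 4) → 2 H
  atom 6: C, bond orders sum to 2 (valence 4) → 2 H
  atom 7: C, bond orders sum to 4 (valence 4) → 0 H
  atom 8: O, bond orders sum to 2 (valence 2) → 0 H
  atom 9: O, bond orders sum to 1 (valence 2) → 1 H
  atom 10: C, bond orders sum to 2 (valence 4) → 2 H
  atom 11: C, bond orders sum to 3 (valence 4) → 1 H
  atom 12: C, bond orders sum to 1 (valence 4) → 3 H
  atom 13: C, bond orders sum to 2 (valence 4) → 2 H
  atom 14: C, bond orders sum to 3 (valence 4) → 1 H
  atom 15: F (halogen, monovalent) → 0 H
  atom 16: C, bond orders sum to 2 (valence 4) → 2 H
  atom 17: C, bond orders sum to 4 (valence 4) → 0 H
  atom 18: Cl (halogen, monovalent) → 0 H
  atom 19: C, bond orders sum to 3 (valence 4) → 1 H
  atom 20: C, bond orders sum to 2 (valence 4) → 2 H
  atom 21: C, bond orders sum to 4 (valence 4) → 0 H
  atom 22: N, bond orders sum to 1 (valence 3) → 2 H
  atom 23: O, bond orders sum to 2 (valence 2) → 0 H
Total hydrogens: 24.

24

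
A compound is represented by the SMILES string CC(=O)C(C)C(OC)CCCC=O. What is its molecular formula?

Walk through each heavy atom and fill implicit hydrogens from standard valence (C 4, N 3, O 2, S 2, halogen 1):
  atom 1: C, bond orders sum to 1 (valence 4) → 3 H
  atom 2: C, bond orders sum to 4 (valence 4) → 0 H
  atom 3: O, bond orders sum to 2 (valence 2) → 0 H
  atom 4: C, bond orders sum to 3 (valence 4) → 1 H
  atom 5: C, bond orders sum to 1 (valence 4) → 3 H
  atom 6: C, bond orders sum to 3 (valence 4) → 1 H
  atom 7: O, bond orders sum to 2 (valence 2) → 0 H
  atom 8: C, bond orders sum to 1 (valence 4) → 3 H
  atom 9: C, bond orders sum to 2 (valence 4) → 2 H
  atom 10: C, bond orders sum to 2 (valence 4) → 2 H
  atom 11: C, bond orders sum to 2 (valence 4) → 2 H
  atom 12: C, bond orders sum to 3 (valence 4) → 1 H
  atom 13: O, bond orders sum to 2 (valence 2) → 0 H
Totals → C:10, H:18, O:3.

C10H18O3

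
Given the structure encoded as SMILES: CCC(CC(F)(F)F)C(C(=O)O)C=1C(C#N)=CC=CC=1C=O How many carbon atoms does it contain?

Count every carbon token in the SMILES (each C, including those in ring-closure positions and inside branches).
Carbon count: 15.

15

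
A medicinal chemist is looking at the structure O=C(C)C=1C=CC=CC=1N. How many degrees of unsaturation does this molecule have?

Degree of unsaturation = (number of rings) + (number of π bonds).
Ring closures in the SMILES: 1.
π bonds: 4 double bonds (each 1 DoU) → 4 DoU from unsaturation.
Total DoU = 1 + 4 = 5.

5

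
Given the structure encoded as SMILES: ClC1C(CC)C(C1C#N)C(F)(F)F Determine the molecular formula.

C8H9ClF3N

Walk through each heavy atom and fill implicit hydrogens from standard valence (C 4, N 3, O 2, S 2, halogen 1):
  atom 1: Cl (halogen, monovalent) → 0 H
  atom 2: C, bond orders sum to 3 (valence 4) → 1 H
  atom 3: C, bond orders sum to 3 (valence 4) → 1 H
  atom 4: C, bond orders sum to 2 (valence 4) → 2 H
  atom 5: C, bond orders sum to 1 (valence 4) → 3 H
  atom 6: C, bond orders sum to 3 (valence 4) → 1 H
  atom 7: C, bond orders sum to 3 (valence 4) → 1 H
  atom 8: C, bond orders sum to 4 (valence 4) → 0 H
  atom 9: N, bond orders sum to 3 (valence 3) → 0 H
  atom 10: C, bond orders sum to 4 (valence 4) → 0 H
  atom 11: F (halogen, monovalent) → 0 H
  atom 12: F (halogen, monovalent) → 0 H
  atom 13: F (halogen, monovalent) → 0 H
Totals → C:8, H:9, Cl:1, F:3, N:1.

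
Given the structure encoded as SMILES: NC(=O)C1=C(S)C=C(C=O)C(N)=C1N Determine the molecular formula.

C8H9N3O2S

Walk through each heavy atom and fill implicit hydrogens from standard valence (C 4, N 3, O 2, S 2, halogen 1):
  atom 1: N, bond orders sum to 1 (valence 3) → 2 H
  atom 2: C, bond orders sum to 4 (valence 4) → 0 H
  atom 3: O, bond orders sum to 2 (valence 2) → 0 H
  atom 4: C, bond orders sum to 4 (valence 4) → 0 H
  atom 5: C, bond orders sum to 4 (valence 4) → 0 H
  atom 6: S, bond orders sum to 1 (valence 2) → 1 H
  atom 7: C, bond orders sum to 3 (valence 4) → 1 H
  atom 8: C, bond orders sum to 4 (valence 4) → 0 H
  atom 9: C, bond orders sum to 3 (valence 4) → 1 H
  atom 10: O, bond orders sum to 2 (valence 2) → 0 H
  atom 11: C, bond orders sum to 4 (valence 4) → 0 H
  atom 12: N, bond orders sum to 1 (valence 3) → 2 H
  atom 13: C, bond orders sum to 4 (valence 4) → 0 H
  atom 14: N, bond orders sum to 1 (valence 3) → 2 H
Totals → C:8, H:9, N:3, O:2, S:1.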